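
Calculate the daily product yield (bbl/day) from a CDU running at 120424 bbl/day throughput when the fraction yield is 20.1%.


Crude throughput = 120424 bbl/day
Fraction yield = 20.1%
yield = throughput * fraction / 100
yield = 120424 * 20.1 / 100 = 24205.224

24205.224 bbl/day


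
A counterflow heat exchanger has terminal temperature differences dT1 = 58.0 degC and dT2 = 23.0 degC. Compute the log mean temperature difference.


LMTD = (dT1 - dT2) / ln(dT1/dT2)
= (58.0 - 23.0) / ln(58.0 / 23.0) = 35 / 0.924949 = 37.84

37.84 degC


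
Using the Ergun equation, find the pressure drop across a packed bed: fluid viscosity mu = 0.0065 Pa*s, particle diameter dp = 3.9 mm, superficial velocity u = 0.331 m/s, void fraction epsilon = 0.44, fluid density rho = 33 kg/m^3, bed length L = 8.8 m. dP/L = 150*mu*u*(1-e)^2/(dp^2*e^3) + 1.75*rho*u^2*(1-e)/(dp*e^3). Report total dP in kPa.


dp = 3.9 mm = 0.0039 m
Viscous term = 150*0.0065*0.331*(1-0.44)^2 / (0.0039^2*0.44^3) = 78112.7
Inertial term = 1.75*33*0.331^2*(1-0.44) / (0.0039*0.44^3) = 10665.3
dP/L = 78112.7 + 10665.3 = 88778 Pa/m
dP = 88778 * 8.8 / 1000 = 781.2 kPa

781.2 kPa


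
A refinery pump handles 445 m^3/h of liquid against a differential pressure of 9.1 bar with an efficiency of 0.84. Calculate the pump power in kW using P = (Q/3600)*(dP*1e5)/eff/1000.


Q = 445 / 3600 = 0.123611 m^3/s
P = 0.123611 * (9.1 * 1e5) / 0.84 / 1000 = 133.9

133.9 kW


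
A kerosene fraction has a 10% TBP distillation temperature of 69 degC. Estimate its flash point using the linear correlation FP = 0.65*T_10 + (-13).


FP = 0.65 * 69 + (-13) = 31.85

31.85 degC


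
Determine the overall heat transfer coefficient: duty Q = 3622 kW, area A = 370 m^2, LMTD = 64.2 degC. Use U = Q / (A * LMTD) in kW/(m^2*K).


From Q = U*A*LMTD, U = Q / (A * LMTD)
U = 3622 / (370 * 64.2) = 3622 / 23754 = 0.1525

0.1525 kW/(m^2*K)


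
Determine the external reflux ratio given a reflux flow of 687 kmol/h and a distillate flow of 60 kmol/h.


Reflux ratio definition: R = L / D (liquid returned / distillate withdrawn)
L = 687 kmol/h, D = 60 kmol/h
R = 687 / 60 = 11.45

11.45


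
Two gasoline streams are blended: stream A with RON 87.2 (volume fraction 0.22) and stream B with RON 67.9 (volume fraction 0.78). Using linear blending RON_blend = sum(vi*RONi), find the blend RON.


Linear blending: RON_blend = sum(vi * RONi)
Contribution 1: 0.22 * 87.2 = 19.184
Contribution 2: 0.78 * 67.9 = 52.962
RON_blend = 19.184 + 52.962 = 72.146

72.146


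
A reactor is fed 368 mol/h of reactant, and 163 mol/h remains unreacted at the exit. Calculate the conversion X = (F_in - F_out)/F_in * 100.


X = (F_in - F_out) / F_in * 100
Moles reacted = 368 - 163 = 205
X = 205 / 368 * 100
= 0.5571 * 100
= 55.71 %

55.71 %


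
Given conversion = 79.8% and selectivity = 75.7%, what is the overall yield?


Overall yield = conversion (%) * selectivity (%) / 100
Conversion = 79.8%, Selectivity = 75.7%
Y = 79.8 * 75.7 / 100
= 60.4086 %

60.4086 %


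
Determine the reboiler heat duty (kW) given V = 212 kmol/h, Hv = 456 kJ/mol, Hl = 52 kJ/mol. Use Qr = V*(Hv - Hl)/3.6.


Qr = 212 * (456 - 52) / 3.6 = 212 * 404 / 3.6 = 23790

23790 kW


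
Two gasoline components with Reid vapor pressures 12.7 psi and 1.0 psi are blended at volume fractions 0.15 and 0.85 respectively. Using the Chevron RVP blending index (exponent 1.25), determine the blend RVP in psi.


Chevron index: RVP_blend = (sum xi*RVPi^1.25)^(1/1.25)
RVP^1.25 terms: 0.15 * 12.7^1.25 + 0.85 * 1.0^1.25 = 4.44622
RVP_blend = 4.44622^(1/1.25) = 3.299

3.299 psi


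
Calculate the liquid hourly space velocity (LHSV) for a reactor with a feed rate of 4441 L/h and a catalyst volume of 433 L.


LHSV = volumetric feed rate / catalyst volume
= 4441 L/h / 433 L
= 10.26 h^-1

10.26 h^-1


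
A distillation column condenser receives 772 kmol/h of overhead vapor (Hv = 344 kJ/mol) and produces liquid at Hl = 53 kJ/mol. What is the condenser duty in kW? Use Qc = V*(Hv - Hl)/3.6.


Qc = 772 * (344 - 53) / 3.6 = 772 * 291 / 3.6 = 62400

62400 kW


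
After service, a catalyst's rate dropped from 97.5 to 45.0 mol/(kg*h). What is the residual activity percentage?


Activity (%) = (rate_used / rate_fresh) * 100
rate_used = 45.0, rate_fresh = 97.5
= (45.0 / 97.5) * 100
= 0.4615 * 100 = 46.15

46.15 %


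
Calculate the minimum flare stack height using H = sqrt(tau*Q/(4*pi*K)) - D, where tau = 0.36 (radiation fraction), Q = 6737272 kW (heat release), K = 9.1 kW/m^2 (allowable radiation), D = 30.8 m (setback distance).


tau*Q/(4*pi*K) = 0.36 * 6737272 / (4 * pi * 9.1) = 21209.7
sqrt(21209.7) = 145.636
H = 145.636 - 30.8 = 114.8

114.8 m


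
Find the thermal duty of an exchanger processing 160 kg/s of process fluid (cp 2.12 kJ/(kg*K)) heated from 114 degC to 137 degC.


Q = m_dot * cp * delta_T
delta_T = 137 - 114 = 23 K
Q = 160 * 2.12 * 23
= 339.2 * 23
= 7801.6 kW

7801.6 kW


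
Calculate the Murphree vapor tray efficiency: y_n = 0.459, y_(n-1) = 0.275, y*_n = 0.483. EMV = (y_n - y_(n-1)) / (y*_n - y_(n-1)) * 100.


Murphree vapor efficiency: EMV = (y_n - y_(n-1)) / (y*_n - y_(n-1)) * 100
EMV = (0.459 - 0.275) / (0.483 - 0.275) * 100 = 0.184 / 0.208 * 100 = 88.46

88.46 %


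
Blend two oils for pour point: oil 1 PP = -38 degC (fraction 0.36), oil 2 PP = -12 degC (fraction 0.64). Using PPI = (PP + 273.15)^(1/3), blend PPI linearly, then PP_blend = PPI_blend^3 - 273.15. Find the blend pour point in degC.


PPI_1 = (-38 + 273.15)^(1/3) = 6.172318
PPI_2 = (-12 + 273.15)^(1/3) = 6.391901
PPI_blend = 0.36 * 6.172318 + 0.64 * 6.391901 = 6.312851
PP_blend = 6.312851^3 - 273.15 = 251.5803 - 273.15 = -21.57

-21.57 degC


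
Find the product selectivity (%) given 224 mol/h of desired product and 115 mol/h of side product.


Selectivity = desired / (desired + undesired) * 100
Total products = 224 + 115 = 339 mol/h
S = 224 / 339 * 100
= 0.6608 * 100
= 66.08 %

66.08 %


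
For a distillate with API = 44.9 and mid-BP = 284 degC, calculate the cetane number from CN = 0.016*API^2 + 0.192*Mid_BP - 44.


CN = 0.016 * 44.9^2 + 0.192 * 284 - 44
CN = 32.25616 + 54.528 - 44 = 42.78416

42.78416


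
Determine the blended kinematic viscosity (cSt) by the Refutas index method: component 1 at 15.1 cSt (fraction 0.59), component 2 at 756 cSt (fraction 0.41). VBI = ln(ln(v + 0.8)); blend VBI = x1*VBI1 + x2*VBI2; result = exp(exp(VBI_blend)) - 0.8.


Refutas method: VBN_i = 14.534*ln(ln(visc_i + 0.8)) + 10.975, blended linearly by mass fraction; since VBN is linear in VBI_i = ln(ln(visc_i + 0.8)) and the fractions sum to 1, blend VBI directly: visc = exp(exp(VBI_blend)) - 0.8
VBI_1 = ln(ln(15.1 + 0.8)) = 1.01752
VBI_2 = ln(ln(756 + 0.8)) = 1.89147
VBI_blend = 0.59 * 1.01752 + 0.41 * 1.89147 = 1.37584
visc_blend = exp(exp(1.37584)) - 0.8 = 51.57

51.57 cSt


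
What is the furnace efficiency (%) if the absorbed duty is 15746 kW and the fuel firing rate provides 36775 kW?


Furnace efficiency = Q_absorbed / Q_fuel * 100
= 15746 / 36775 * 100 = 42.82

42.82 %


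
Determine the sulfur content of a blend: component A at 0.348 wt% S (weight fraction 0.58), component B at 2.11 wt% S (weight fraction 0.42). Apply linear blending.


Linear sulfur blending: S_blend = x1*S1 + x2*S2
Contribution 1: 0.58 * 0.348 = 0.20184 wt%
Contribution 2: 0.42 * 2.11 = 0.8862 wt%
S_blend = 0.20184 + 0.8862 = 1.08804

1.08804 wt%


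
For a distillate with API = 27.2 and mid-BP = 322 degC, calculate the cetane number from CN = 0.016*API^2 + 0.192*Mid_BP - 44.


CN = 0.016 * 27.2^2 + 0.192 * 322 - 44
CN = 11.83744 + 61.824 - 44 = 29.66144

29.66144


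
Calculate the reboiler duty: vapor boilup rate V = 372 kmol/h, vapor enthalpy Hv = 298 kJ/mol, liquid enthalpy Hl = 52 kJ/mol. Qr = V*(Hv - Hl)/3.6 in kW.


Qr = 372 * (298 - 52) / 3.6 = 372 * 246 / 3.6 = 25420

25420 kW


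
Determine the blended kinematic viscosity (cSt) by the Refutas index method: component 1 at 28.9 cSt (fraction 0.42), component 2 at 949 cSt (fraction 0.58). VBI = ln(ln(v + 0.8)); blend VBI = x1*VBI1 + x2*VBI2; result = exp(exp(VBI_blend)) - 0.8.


Refutas method: VBN_i = 14.534*ln(ln(visc_i + 0.8)) + 10.975, blended linearly by mass fraction; since VBN is linear in VBI_i = ln(ln(visc_i + 0.8)) and the fractions sum to 1, blend VBI directly: visc = exp(exp(VBI_blend)) - 0.8
VBI_1 = ln(ln(28.9 + 0.8)) = 1.22117
VBI_2 = ln(ln(949 + 0.8)) = 1.92516
VBI_blend = 0.42 * 1.22117 + 0.58 * 1.92516 = 1.62948
visc_blend = exp(exp(1.62948)) - 0.8 = 163.4

163.4 cSt


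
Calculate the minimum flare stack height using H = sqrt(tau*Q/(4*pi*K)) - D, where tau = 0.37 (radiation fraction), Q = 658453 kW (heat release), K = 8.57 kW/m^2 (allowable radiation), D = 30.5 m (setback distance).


tau*Q/(4*pi*K) = 0.37 * 658453 / (4 * pi * 8.57) = 2262.23
sqrt(2262.23) = 47.5629
H = 47.5629 - 30.5 = 17.06

17.06 m


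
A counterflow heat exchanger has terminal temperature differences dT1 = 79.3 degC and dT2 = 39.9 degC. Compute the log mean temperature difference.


LMTD = (dT1 - dT2) / ln(dT1/dT2)
= (79.3 - 39.9) / ln(79.3 / 39.9) = 39.4 / 0.686862 = 57.36

57.36 degC


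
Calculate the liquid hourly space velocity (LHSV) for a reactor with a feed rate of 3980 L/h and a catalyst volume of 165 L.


LHSV = volumetric feed rate / catalyst volume
= 3980 L/h / 165 L
= 24.12 h^-1

24.12 h^-1


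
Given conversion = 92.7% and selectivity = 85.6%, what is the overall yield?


Overall yield = conversion (%) * selectivity (%) / 100
Conversion = 92.7%, Selectivity = 85.6%
Y = 92.7 * 85.6 / 100
= 79.3512 %

79.3512 %


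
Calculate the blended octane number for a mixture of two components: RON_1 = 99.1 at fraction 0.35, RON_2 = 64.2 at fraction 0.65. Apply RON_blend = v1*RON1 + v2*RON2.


Linear blending: RON_blend = sum(vi * RONi)
Contribution 1: 0.35 * 99.1 = 34.685
Contribution 2: 0.65 * 64.2 = 41.73
RON_blend = 34.685 + 41.73 = 76.415

76.415


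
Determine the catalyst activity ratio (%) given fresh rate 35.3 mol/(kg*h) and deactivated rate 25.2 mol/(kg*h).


Activity (%) = (rate_used / rate_fresh) * 100
rate_used = 25.2, rate_fresh = 35.3
= (25.2 / 35.3) * 100
= 0.7139 * 100 = 71.39

71.39 %


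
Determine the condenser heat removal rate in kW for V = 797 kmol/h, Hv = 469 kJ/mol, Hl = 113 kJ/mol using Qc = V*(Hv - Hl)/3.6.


Qc = 797 * (469 - 113) / 3.6 = 797 * 356 / 3.6 = 78810

78810 kW


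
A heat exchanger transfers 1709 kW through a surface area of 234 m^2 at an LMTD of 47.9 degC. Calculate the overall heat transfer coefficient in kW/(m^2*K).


From Q = U*A*LMTD, U = Q / (A * LMTD)
U = 1709 / (234 * 47.9) = 1709 / 11208.6 = 0.1525

0.1525 kW/(m^2*K)


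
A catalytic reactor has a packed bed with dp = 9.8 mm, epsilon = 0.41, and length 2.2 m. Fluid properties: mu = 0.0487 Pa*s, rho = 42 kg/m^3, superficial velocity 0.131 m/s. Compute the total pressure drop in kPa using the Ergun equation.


dp = 9.8 mm = 0.0098 m
Viscous term = 150*0.0487*0.131*(1-0.41)^2 / (0.0098^2*0.41^3) = 50325.9
Inertial term = 1.75*42*0.131^2*(1-0.41) / (0.0098*0.41^3) = 1101.8
dP/L = 50325.9 + 1101.8 = 51427.7 Pa/m
dP = 51427.7 * 2.2 / 1000 = 113.1 kPa

113.1 kPa


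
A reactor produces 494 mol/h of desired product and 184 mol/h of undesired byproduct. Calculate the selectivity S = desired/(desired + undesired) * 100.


Selectivity = desired / (desired + undesired) * 100
Total products = 494 + 184 = 678 mol/h
S = 494 / 678 * 100
= 0.7286 * 100
= 72.86 %

72.86 %


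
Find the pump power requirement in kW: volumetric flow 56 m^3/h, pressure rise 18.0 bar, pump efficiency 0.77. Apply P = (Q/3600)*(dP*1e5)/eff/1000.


Q = 56 / 3600 = 0.0155556 m^3/s
P = 0.0155556 * (18.0 * 1e5) / 0.77 / 1000 = 36.36

36.36 kW


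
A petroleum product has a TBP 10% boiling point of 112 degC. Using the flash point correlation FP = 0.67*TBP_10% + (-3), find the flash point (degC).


FP = 0.67 * 112 + (-3) = 72.04

72.04 degC


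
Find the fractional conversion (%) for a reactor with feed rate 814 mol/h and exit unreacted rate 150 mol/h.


X = (F_in - F_out) / F_in * 100
Moles reacted = 814 - 150 = 664
X = 664 / 814 * 100
= 0.8157 * 100
= 81.57 %

81.57 %


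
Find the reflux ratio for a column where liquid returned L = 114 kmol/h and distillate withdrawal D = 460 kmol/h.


Reflux ratio definition: R = L / D (liquid returned / distillate withdrawn)
L = 114 kmol/h, D = 460 kmol/h
R = 114 / 460 = 0.2478

0.2478


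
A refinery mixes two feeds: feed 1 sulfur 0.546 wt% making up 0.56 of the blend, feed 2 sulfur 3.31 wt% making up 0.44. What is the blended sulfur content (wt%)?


Linear sulfur blending: S_blend = x1*S1 + x2*S2
Contribution 1: 0.56 * 0.546 = 0.30576 wt%
Contribution 2: 0.44 * 3.31 = 1.4564 wt%
S_blend = 0.30576 + 1.4564 = 1.76216

1.76216 wt%


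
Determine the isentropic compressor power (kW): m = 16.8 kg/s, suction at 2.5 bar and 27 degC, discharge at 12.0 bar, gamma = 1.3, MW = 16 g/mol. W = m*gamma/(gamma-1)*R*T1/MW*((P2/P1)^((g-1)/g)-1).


Isentropic work: W = m*(gamma/(gamma-1))*(R*T1/MW)*((P2/P1)^((gamma-1)/gamma) - 1)
T1 = 27 + 273.15 = 300.15 K
Pressure ratio = 12.0 / 2.5 = 4.8
Exponent = (1.3 - 1)/1.3 = 0.230769
(P2/P1)^exp - 1 = 4.8^0.230769 - 1 = 0.436182
W = 16.8 * 1.3 / 0.3 * 8.314 * 300.15 / 16 * 0.436182 = 4953

4953 kW


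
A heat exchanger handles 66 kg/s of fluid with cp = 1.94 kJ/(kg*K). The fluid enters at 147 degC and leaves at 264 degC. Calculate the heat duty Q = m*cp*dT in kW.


Q = m_dot * cp * delta_T
delta_T = 264 - 147 = 117 K
Q = 66 * 1.94 * 117
= 128.04 * 117
= 14980.68 kW

14980.68 kW


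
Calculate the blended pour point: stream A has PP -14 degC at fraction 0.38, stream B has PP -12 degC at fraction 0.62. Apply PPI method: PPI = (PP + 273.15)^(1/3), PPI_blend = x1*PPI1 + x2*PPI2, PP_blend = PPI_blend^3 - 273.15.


PPI_1 = (-14 + 273.15)^(1/3) = 6.375541
PPI_2 = (-12 + 273.15)^(1/3) = 6.391901
PPI_blend = 0.38 * 6.375541 + 0.62 * 6.391901 = 6.385684
PP_blend = 6.385684^3 - 273.15 = 260.3888 - 273.15 = -12.76

-12.76 degC


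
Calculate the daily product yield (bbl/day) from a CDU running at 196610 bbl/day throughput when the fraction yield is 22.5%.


Crude throughput = 196610 bbl/day
Fraction yield = 22.5%
yield = throughput * fraction / 100
yield = 196610 * 22.5 / 100 = 44237.25

44237.25 bbl/day


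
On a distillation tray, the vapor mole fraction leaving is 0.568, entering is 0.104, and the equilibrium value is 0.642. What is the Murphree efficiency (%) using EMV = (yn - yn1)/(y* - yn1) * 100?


Murphree vapor efficiency: EMV = (y_n - y_(n-1)) / (y*_n - y_(n-1)) * 100
EMV = (0.568 - 0.104) / (0.642 - 0.104) * 100 = 0.464 / 0.538 * 100 = 86.25

86.25 %


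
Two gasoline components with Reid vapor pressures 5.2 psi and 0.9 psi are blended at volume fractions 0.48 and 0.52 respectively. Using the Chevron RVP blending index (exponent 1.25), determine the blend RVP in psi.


Chevron index: RVP_blend = (sum xi*RVPi^1.25)^(1/1.25)
RVP^1.25 terms: 0.48 * 5.2^1.25 + 0.52 * 0.9^1.25 = 4.225
RVP_blend = 4.225^(1/1.25) = 3.167

3.167 psi


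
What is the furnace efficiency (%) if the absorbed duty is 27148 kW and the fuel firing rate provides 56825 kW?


Furnace efficiency = Q_absorbed / Q_fuel * 100
= 27148 / 56825 * 100 = 47.77

47.77 %


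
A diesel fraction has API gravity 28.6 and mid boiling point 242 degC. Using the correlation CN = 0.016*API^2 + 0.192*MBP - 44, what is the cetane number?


CN = 0.016 * 28.6^2 + 0.192 * 242 - 44
CN = 13.08736 + 46.464 - 44 = 15.55136

15.55136


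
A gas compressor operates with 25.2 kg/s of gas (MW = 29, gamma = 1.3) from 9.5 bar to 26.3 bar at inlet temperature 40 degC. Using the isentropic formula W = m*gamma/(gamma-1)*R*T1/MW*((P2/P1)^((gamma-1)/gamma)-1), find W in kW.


Isentropic work: W = m*(gamma/(gamma-1))*(R*T1/MW)*((P2/P1)^((gamma-1)/gamma) - 1)
T1 = 40 + 273.15 = 313.15 K
Pressure ratio = 26.3 / 9.5 = 2.76842
Exponent = (1.3 - 1)/1.3 = 0.230769
(P2/P1)^exp - 1 = 2.76842^0.230769 - 1 = 0.264892
W = 25.2 * 1.3 / 0.3 * 8.314 * 313.15 / 29 * 0.264892 = 2597

2597 kW


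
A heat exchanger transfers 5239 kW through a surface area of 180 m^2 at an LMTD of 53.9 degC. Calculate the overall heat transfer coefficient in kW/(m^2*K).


From Q = U*A*LMTD, U = Q / (A * LMTD)
U = 5239 / (180 * 53.9) = 5239 / 9702 = 0.5400

0.5400 kW/(m^2*K)


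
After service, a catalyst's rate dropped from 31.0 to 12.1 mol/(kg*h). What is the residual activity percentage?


Activity (%) = (rate_used / rate_fresh) * 100
rate_used = 12.1, rate_fresh = 31.0
= (12.1 / 31.0) * 100
= 0.3903 * 100 = 39.03

39.03 %


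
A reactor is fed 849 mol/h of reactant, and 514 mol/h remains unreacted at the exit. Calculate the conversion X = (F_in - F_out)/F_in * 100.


X = (F_in - F_out) / F_in * 100
Moles reacted = 849 - 514 = 335
X = 335 / 849 * 100
= 0.3946 * 100
= 39.46 %

39.46 %


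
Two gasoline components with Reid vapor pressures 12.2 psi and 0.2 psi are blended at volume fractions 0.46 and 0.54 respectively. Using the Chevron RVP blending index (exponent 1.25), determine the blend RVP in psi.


Chevron index: RVP_blend = (sum xi*RVPi^1.25)^(1/1.25)
RVP^1.25 terms: 0.46 * 12.2^1.25 + 0.54 * 0.2^1.25 = 10.5606
RVP_blend = 10.5606^(1/1.25) = 6.591

6.591 psi


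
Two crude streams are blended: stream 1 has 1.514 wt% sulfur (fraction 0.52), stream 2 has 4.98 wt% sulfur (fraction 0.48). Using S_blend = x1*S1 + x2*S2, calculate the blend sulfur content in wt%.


Linear sulfur blending: S_blend = x1*S1 + x2*S2
Contribution 1: 0.52 * 1.514 = 0.78728 wt%
Contribution 2: 0.48 * 4.98 = 2.3904 wt%
S_blend = 0.78728 + 2.3904 = 3.17768

3.17768 wt%


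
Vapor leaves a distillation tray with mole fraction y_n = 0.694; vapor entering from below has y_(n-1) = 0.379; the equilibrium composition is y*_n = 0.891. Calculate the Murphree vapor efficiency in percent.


Murphree vapor efficiency: EMV = (y_n - y_(n-1)) / (y*_n - y_(n-1)) * 100
EMV = (0.694 - 0.379) / (0.891 - 0.379) * 100 = 0.315 / 0.512 * 100 = 61.52

61.52 %


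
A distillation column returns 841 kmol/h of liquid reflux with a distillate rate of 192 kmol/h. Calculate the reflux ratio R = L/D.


Reflux ratio definition: R = L / D (liquid returned / distillate withdrawn)
L = 841 kmol/h, D = 192 kmol/h
R = 841 / 192 = 4.380

4.380


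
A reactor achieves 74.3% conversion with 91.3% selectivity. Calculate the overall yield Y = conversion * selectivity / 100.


Overall yield = conversion (%) * selectivity (%) / 100
Conversion = 74.3%, Selectivity = 91.3%
Y = 74.3 * 91.3 / 100
= 67.8359 %

67.8359 %


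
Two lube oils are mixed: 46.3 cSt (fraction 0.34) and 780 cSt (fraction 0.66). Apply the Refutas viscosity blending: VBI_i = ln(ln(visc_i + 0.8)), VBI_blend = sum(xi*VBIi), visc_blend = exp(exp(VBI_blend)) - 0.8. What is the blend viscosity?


Refutas method: VBN_i = 14.534*ln(ln(visc_i + 0.8)) + 10.975, blended linearly by mass fraction; since VBN is linear in VBI_i = ln(ln(visc_i + 0.8)) and the fractions sum to 1, blend VBI directly: visc = exp(exp(VBI_blend)) - 0.8
VBI_1 = ln(ln(46.3 + 0.8)) = 1.34866
VBI_2 = ln(ln(780 + 0.8)) = 1.89617
VBI_blend = 0.34 * 1.34866 + 0.66 * 1.89617 = 1.71002
visc_blend = exp(exp(1.71002)) - 0.8 = 251.1

251.1 cSt


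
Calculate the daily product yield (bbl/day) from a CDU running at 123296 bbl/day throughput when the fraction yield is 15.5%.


Crude throughput = 123296 bbl/day
Fraction yield = 15.5%
yield = throughput * fraction / 100
yield = 123296 * 15.5 / 100 = 19110.88

19110.88 bbl/day


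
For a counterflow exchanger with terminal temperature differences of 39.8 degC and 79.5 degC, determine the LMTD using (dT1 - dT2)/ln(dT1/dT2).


LMTD = (dT1 - dT2) / ln(dT1/dT2)
= (39.8 - 79.5) / ln(39.8 / 79.5) = -39.7 / -0.69189 = 57.38

57.38 degC


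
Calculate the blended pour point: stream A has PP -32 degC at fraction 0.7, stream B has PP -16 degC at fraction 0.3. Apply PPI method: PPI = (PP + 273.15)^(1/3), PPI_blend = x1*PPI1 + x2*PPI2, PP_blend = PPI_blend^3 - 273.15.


PPI_1 = (-32 + 273.15)^(1/3) = 6.224375
PPI_2 = (-16 + 273.15)^(1/3) = 6.359098
PPI_blend = 0.7 * 6.224375 + 0.3 * 6.359098 = 6.264792
PP_blend = 6.264792^3 - 273.15 = 245.8782 - 273.15 = -27.27

-27.27 degC


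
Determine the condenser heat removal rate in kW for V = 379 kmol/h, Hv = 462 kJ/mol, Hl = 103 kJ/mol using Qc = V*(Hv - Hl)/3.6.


Qc = 379 * (462 - 103) / 3.6 = 379 * 359 / 3.6 = 37790

37790 kW


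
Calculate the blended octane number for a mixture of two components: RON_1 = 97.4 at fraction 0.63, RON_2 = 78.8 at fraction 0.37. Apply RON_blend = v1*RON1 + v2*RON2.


Linear blending: RON_blend = sum(vi * RONi)
Contribution 1: 0.63 * 97.4 = 61.362
Contribution 2: 0.37 * 78.8 = 29.156
RON_blend = 61.362 + 29.156 = 90.518

90.518


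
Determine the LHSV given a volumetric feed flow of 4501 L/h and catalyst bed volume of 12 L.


LHSV = volumetric feed rate / catalyst volume
= 4501 L/h / 12 L
= 375.1 h^-1

375.1 h^-1


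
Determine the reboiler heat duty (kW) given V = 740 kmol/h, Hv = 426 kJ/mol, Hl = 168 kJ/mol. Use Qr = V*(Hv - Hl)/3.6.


Qr = 740 * (426 - 168) / 3.6 = 740 * 258 / 3.6 = 53030

53030 kW


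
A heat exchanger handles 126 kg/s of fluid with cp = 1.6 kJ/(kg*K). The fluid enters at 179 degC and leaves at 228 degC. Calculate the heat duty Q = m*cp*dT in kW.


Q = m_dot * cp * delta_T
delta_T = 228 - 179 = 49 K
Q = 126 * 1.6 * 49
= 201.6 * 49
= 9878.4 kW

9878.4 kW


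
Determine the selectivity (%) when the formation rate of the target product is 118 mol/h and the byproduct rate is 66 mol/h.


Selectivity = desired / (desired + undesired) * 100
Total products = 118 + 66 = 184 mol/h
S = 118 / 184 * 100
= 0.6413 * 100
= 64.13 %

64.13 %


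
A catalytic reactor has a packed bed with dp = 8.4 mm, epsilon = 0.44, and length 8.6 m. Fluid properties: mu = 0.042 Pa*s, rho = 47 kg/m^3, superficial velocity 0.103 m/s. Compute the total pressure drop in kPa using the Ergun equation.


dp = 8.4 mm = 0.0084 m
Viscous term = 150*0.042*0.103*(1-0.44)^2 / (0.0084^2*0.44^3) = 33856.1
Inertial term = 1.75*47*0.103^2*(1-0.44) / (0.0084*0.44^3) = 682.906
dP/L = 33856.1 + 682.906 = 34539 Pa/m
dP = 34539 * 8.6 / 1000 = 297.0 kPa

297.0 kPa


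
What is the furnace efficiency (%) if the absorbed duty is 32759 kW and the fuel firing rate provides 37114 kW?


Furnace efficiency = Q_absorbed / Q_fuel * 100
= 32759 / 37114 * 100 = 88.27

88.27 %


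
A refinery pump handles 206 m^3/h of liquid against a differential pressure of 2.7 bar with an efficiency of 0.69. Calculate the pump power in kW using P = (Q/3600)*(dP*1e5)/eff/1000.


Q = 206 / 3600 = 0.0572222 m^3/s
P = 0.0572222 * (2.7 * 1e5) / 0.69 / 1000 = 22.39

22.39 kW


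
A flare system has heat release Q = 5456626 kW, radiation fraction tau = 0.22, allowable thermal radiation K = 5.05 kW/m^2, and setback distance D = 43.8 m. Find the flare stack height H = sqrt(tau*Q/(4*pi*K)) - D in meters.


tau*Q/(4*pi*K) = 0.22 * 5456626 / (4 * pi * 5.05) = 18916.7
sqrt(18916.7) = 137.538
H = 137.538 - 43.8 = 93.74

93.74 m


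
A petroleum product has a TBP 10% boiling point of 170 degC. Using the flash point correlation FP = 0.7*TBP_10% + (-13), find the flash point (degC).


FP = 0.7 * 170 + (-13) = 106

106 degC


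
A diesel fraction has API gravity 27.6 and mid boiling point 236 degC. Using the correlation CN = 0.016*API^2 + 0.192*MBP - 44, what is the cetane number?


CN = 0.016 * 27.6^2 + 0.192 * 236 - 44
CN = 12.18816 + 45.312 - 44 = 13.50016

13.50016


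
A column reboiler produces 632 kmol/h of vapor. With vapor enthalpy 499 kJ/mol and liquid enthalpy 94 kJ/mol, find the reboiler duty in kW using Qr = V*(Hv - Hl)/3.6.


Qr = 632 * (499 - 94) / 3.6 = 632 * 405 / 3.6 = 71100

71100 kW


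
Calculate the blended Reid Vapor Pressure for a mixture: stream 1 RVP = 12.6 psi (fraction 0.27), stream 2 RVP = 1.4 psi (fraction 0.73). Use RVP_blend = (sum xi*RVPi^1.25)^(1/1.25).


Chevron index: RVP_blend = (sum xi*RVPi^1.25)^(1/1.25)
RVP^1.25 terms: 0.27 * 12.6^1.25 + 0.73 * 1.4^1.25 = 7.52123
RVP_blend = 7.52123^(1/1.25) = 5.024

5.024 psi


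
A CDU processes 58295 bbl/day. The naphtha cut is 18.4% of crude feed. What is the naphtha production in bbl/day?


Crude throughput = 58295 bbl/day
Fraction yield = 18.4%
yield = throughput * fraction / 100
yield = 58295 * 18.4 / 100 = 10726.28

10726.28 bbl/day


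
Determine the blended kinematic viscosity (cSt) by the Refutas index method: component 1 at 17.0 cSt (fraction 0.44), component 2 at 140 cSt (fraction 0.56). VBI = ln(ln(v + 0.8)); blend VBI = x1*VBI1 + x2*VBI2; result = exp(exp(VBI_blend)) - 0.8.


Refutas method: VBN_i = 14.534*ln(ln(visc_i + 0.8)) + 10.975, blended linearly by mass fraction; since VBN is linear in VBI_i = ln(ln(visc_i + 0.8)) and the fractions sum to 1, blend VBI directly: visc = exp(exp(VBI_blend)) - 0.8
VBI_1 = ln(ln(17.0 + 0.8)) = 1.05751
VBI_2 = ln(ln(140 + 0.8)) = 1.59885
VBI_blend = 0.44 * 1.05751 + 0.56 * 1.59885 = 1.36066
visc_blend = exp(exp(1.36066)) - 0.8 = 48.54

48.54 cSt


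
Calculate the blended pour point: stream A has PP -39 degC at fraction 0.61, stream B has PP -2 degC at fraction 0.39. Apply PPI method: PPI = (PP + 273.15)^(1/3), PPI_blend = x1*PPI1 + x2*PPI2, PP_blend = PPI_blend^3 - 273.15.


PPI_1 = (-39 + 273.15)^(1/3) = 6.163557
PPI_2 = (-2 + 273.15)^(1/3) = 6.472467
PPI_blend = 0.61 * 6.163557 + 0.39 * 6.472467 = 6.284032
PP_blend = 6.284032^3 - 273.15 = 248.1505 - 273.15 = -25

-25 degC


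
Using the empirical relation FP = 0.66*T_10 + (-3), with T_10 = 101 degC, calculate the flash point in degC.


FP = 0.66 * 101 + (-3) = 63.66

63.66 degC


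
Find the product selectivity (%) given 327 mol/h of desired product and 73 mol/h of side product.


Selectivity = desired / (desired + undesired) * 100
Total products = 327 + 73 = 400 mol/h
S = 327 / 400 * 100
= 0.8175 * 100
= 81.75 %

81.75 %


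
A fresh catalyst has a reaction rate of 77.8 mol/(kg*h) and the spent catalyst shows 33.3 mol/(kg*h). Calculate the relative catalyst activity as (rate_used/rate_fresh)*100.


Activity (%) = (rate_used / rate_fresh) * 100
rate_used = 33.3, rate_fresh = 77.8
= (33.3 / 77.8) * 100
= 0.4280 * 100 = 42.80

42.80 %


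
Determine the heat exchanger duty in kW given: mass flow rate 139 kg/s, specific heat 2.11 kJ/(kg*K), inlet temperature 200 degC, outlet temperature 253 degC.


Q = m_dot * cp * delta_T
delta_T = 253 - 200 = 53 K
Q = 139 * 2.11 * 53
= 293.29 * 53
= 15544.37 kW

15544.37 kW


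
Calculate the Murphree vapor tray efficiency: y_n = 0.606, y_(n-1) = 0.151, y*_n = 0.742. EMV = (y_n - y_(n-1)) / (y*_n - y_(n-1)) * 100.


Murphree vapor efficiency: EMV = (y_n - y_(n-1)) / (y*_n - y_(n-1)) * 100
EMV = (0.606 - 0.151) / (0.742 - 0.151) * 100 = 0.455 / 0.591 * 100 = 76.99

76.99 %


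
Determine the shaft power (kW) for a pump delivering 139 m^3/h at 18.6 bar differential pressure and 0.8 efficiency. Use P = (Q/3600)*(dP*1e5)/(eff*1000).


Q = 139 / 3600 = 0.0386111 m^3/s
P = 0.0386111 * (18.6 * 1e5) / 0.8 / 1000 = 89.77

89.77 kW


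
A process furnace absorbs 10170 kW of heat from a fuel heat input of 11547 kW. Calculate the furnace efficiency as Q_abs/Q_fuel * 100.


Furnace efficiency = Q_absorbed / Q_fuel * 100
= 10170 / 11547 * 100 = 88.07

88.07 %


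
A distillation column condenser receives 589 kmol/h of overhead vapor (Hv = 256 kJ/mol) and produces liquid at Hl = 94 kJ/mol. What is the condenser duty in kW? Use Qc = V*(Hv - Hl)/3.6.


Qc = 589 * (256 - 94) / 3.6 = 589 * 162 / 3.6 = 26500

26500 kW


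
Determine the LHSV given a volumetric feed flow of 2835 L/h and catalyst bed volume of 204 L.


LHSV = volumetric feed rate / catalyst volume
= 2835 L/h / 204 L
= 13.90 h^-1

13.90 h^-1


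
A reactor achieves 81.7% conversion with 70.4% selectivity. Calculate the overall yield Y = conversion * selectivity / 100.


Overall yield = conversion (%) * selectivity (%) / 100
Conversion = 81.7%, Selectivity = 70.4%
Y = 81.7 * 70.4 / 100
= 57.5168 %

57.5168 %


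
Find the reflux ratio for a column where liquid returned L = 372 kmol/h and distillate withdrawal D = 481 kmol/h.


Reflux ratio definition: R = L / D (liquid returned / distillate withdrawn)
L = 372 kmol/h, D = 481 kmol/h
R = 372 / 481 = 0.7734

0.7734


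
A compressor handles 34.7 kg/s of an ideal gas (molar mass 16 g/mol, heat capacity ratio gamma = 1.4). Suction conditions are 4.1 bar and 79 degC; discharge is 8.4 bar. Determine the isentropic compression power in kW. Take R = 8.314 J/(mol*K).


Isentropic work: W = m*(gamma/(gamma-1))*(R*T1/MW)*((P2/P1)^((gamma-1)/gamma) - 1)
T1 = 79 + 273.15 = 352.15 K
Pressure ratio = 8.4 / 4.1 = 2.04878
Exponent = (1.4 - 1)/1.4 = 0.285714
(P2/P1)^exp - 1 = 2.04878^0.285714 - 1 = 0.227435
W = 34.7 * 1.4 / 0.4 * 8.314 * 352.15 / 16 * 0.227435 = 5054

5054 kW


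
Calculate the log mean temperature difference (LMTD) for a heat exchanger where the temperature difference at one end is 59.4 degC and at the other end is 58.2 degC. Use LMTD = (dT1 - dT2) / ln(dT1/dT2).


LMTD = (dT1 - dT2) / ln(dT1/dT2)
= (59.4 - 58.2) / ln(59.4 / 58.2) = 1.2 / 0.0204089 = 58.80

58.80 degC


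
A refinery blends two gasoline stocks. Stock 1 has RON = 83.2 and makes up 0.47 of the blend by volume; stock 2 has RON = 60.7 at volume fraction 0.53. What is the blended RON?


Linear blending: RON_blend = sum(vi * RONi)
Contribution 1: 0.47 * 83.2 = 39.104
Contribution 2: 0.53 * 60.7 = 32.171
RON_blend = 39.104 + 32.171 = 71.275

71.275


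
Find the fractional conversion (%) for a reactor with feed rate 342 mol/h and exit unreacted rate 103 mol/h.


X = (F_in - F_out) / F_in * 100
Moles reacted = 342 - 103 = 239
X = 239 / 342 * 100
= 0.6988 * 100
= 69.88 %

69.88 %


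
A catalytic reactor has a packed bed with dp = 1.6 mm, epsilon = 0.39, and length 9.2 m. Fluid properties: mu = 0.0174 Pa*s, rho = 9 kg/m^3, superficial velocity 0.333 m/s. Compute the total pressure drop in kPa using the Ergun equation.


dp = 1.6 mm = 0.0016 m
Viscous term = 150*0.0174*0.333*(1-0.39)^2 / (0.0016^2*0.39^3) = 2129660
Inertial term = 1.75*9*0.333^2*(1-0.39) / (0.0016*0.39^3) = 11225
dP/L = 2129660 + 11225 = 2140880 Pa/m
dP = 2140880 * 9.2 / 1000 = 19700 kPa

19700 kPa


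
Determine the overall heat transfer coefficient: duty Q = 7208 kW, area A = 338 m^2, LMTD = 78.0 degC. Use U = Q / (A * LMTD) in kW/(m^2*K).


From Q = U*A*LMTD, U = Q / (A * LMTD)
U = 7208 / (338 * 78.0) = 7208 / 26364 = 0.2734

0.2734 kW/(m^2*K)


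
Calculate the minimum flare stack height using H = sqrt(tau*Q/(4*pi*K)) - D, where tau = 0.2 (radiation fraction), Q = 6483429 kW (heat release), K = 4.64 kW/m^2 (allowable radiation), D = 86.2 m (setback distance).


tau*Q/(4*pi*K) = 0.2 * 6483429 / (4 * pi * 4.64) = 22238.6
sqrt(22238.6) = 149.126
H = 149.126 - 86.2 = 62.93

62.93 m


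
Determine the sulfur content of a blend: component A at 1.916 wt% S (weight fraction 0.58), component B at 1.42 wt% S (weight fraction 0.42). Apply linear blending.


Linear sulfur blending: S_blend = x1*S1 + x2*S2
Contribution 1: 0.58 * 1.916 = 1.11128 wt%
Contribution 2: 0.42 * 1.42 = 0.5964 wt%
S_blend = 1.11128 + 0.5964 = 1.70768

1.70768 wt%


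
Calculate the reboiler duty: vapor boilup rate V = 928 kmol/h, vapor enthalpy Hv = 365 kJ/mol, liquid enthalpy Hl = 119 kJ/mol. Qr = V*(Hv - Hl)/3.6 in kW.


Qr = 928 * (365 - 119) / 3.6 = 928 * 246 / 3.6 = 63410

63410 kW


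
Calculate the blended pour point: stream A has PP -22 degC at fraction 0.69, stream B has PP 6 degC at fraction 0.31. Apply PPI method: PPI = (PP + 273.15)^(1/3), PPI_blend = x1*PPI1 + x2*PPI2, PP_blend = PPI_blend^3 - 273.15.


PPI_1 = (-22 + 273.15)^(1/3) = 6.30925
PPI_2 = (6 + 273.15)^(1/3) = 6.535506
PPI_blend = 0.69 * 6.30925 + 0.31 * 6.535506 = 6.379389
PP_blend = 6.379389^3 - 273.15 = 259.6195 - 273.15 = -13.53

-13.53 degC


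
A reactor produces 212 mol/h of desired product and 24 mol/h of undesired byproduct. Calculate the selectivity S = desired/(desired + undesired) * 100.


Selectivity = desired / (desired + undesired) * 100
Total products = 212 + 24 = 236 mol/h
S = 212 / 236 * 100
= 0.8983 * 100
= 89.83 %

89.83 %


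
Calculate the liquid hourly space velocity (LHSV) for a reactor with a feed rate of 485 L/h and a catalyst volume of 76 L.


LHSV = volumetric feed rate / catalyst volume
= 485 L/h / 76 L
= 6.382 h^-1

6.382 h^-1


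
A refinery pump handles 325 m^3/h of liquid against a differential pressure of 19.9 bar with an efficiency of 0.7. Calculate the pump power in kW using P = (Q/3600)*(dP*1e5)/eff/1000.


Q = 325 / 3600 = 0.0902778 m^3/s
P = 0.0902778 * (19.9 * 1e5) / 0.7 / 1000 = 256.6

256.6 kW


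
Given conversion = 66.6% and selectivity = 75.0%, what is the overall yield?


Overall yield = conversion (%) * selectivity (%) / 100
Conversion = 66.6%, Selectivity = 75.0%
Y = 66.6 * 75.0 / 100
= 49.95 %

49.95 %


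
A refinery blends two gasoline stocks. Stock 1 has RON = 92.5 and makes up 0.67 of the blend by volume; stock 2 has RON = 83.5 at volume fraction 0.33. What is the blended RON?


Linear blending: RON_blend = sum(vi * RONi)
Contribution 1: 0.67 * 92.5 = 61.975
Contribution 2: 0.33 * 83.5 = 27.555
RON_blend = 61.975 + 27.555 = 89.53

89.53


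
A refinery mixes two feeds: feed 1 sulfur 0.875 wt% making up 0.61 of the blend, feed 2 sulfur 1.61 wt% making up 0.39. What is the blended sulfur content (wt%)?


Linear sulfur blending: S_blend = x1*S1 + x2*S2
Contribution 1: 0.61 * 0.875 = 0.53375 wt%
Contribution 2: 0.39 * 1.61 = 0.6279 wt%
S_blend = 0.53375 + 0.6279 = 1.16165

1.16165 wt%


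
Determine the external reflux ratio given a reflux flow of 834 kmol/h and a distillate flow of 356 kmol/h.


Reflux ratio definition: R = L / D (liquid returned / distillate withdrawn)
L = 834 kmol/h, D = 356 kmol/h
R = 834 / 356 = 2.343

2.343


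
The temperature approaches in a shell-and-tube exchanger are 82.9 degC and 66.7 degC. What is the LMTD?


LMTD = (dT1 - dT2) / ln(dT1/dT2)
= (82.9 - 66.7) / ln(82.9 / 66.7) = 16.2 / 0.21743 = 74.51

74.51 degC


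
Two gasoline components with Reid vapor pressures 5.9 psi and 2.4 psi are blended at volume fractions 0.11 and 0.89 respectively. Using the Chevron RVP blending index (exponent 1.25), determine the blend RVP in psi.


Chevron index: RVP_blend = (sum xi*RVPi^1.25)^(1/1.25)
RVP^1.25 terms: 0.11 * 5.9^1.25 + 0.89 * 2.4^1.25 = 3.67009
RVP_blend = 3.67009^(1/1.25) = 2.830

2.830 psi


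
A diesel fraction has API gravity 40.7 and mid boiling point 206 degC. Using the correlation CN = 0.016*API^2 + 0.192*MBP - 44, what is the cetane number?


CN = 0.016 * 40.7^2 + 0.192 * 206 - 44
CN = 26.50384 + 39.552 - 44 = 22.05584

22.05584


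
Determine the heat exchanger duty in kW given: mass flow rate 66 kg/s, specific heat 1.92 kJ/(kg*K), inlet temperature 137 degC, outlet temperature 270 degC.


Q = m_dot * cp * delta_T
delta_T = 270 - 137 = 133 K
Q = 66 * 1.92 * 133
= 126.72 * 133
= 16853.76 kW

16853.76 kW


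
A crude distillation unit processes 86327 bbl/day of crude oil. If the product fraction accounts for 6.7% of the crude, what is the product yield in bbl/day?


Crude throughput = 86327 bbl/day
Fraction yield = 6.7%
yield = throughput * fraction / 100
yield = 86327 * 6.7 / 100 = 5783.909

5783.909 bbl/day


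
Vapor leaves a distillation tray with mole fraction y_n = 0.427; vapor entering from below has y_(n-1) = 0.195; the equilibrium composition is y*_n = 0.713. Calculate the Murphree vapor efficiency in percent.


Murphree vapor efficiency: EMV = (y_n - y_(n-1)) / (y*_n - y_(n-1)) * 100
EMV = (0.427 - 0.195) / (0.713 - 0.195) * 100 = 0.232 / 0.518 * 100 = 44.79

44.79 %


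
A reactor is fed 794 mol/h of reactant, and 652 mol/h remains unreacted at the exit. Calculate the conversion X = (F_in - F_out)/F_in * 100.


X = (F_in - F_out) / F_in * 100
Moles reacted = 794 - 652 = 142
X = 142 / 794 * 100
= 0.1788 * 100
= 17.88 %

17.88 %


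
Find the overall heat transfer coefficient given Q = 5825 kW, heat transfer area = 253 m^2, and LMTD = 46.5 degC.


From Q = U*A*LMTD, U = Q / (A * LMTD)
U = 5825 / (253 * 46.5) = 5825 / 11764.5 = 0.4951

0.4951 kW/(m^2*K)


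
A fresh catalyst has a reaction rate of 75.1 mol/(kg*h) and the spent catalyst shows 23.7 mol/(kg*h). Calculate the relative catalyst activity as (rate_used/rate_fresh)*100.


Activity (%) = (rate_used / rate_fresh) * 100
rate_used = 23.7, rate_fresh = 75.1
= (23.7 / 75.1) * 100
= 0.3156 * 100 = 31.56

31.56 %


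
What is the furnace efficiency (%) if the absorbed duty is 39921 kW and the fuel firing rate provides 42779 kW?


Furnace efficiency = Q_absorbed / Q_fuel * 100
= 39921 / 42779 * 100 = 93.32

93.32 %


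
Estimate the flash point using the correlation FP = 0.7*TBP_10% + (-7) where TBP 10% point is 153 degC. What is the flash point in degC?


FP = 0.7 * 153 + (-7) = 100.1

100.1 degC


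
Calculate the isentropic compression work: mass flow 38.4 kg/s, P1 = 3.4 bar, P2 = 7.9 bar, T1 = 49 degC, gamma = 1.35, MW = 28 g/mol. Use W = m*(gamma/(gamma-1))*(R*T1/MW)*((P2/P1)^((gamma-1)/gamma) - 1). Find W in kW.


Isentropic work: W = m*(gamma/(gamma-1))*(R*T1/MW)*((P2/P1)^((gamma-1)/gamma) - 1)
T1 = 49 + 273.15 = 322.15 K
Pressure ratio = 7.9 / 3.4 = 2.32353
Exponent = (1.35 - 1)/1.35 = 0.259259
(P2/P1)^exp - 1 = 2.32353^0.259259 - 1 = 0.244306
W = 38.4 * 1.35 / 0.35 * 8.314 * 322.15 / 28 * 0.244306 = 3461

3461 kW


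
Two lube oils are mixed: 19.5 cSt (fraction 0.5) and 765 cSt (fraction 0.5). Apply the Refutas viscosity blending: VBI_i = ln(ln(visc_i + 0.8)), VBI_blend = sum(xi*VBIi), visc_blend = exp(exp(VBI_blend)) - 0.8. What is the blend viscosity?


Refutas method: VBN_i = 14.534*ln(ln(visc_i + 0.8)) + 10.975, blended linearly by mass fraction; since VBN is linear in VBI_i = ln(ln(visc_i + 0.8)) and the fractions sum to 1, blend VBI directly: visc = exp(exp(VBI_blend)) - 0.8
VBI_1 = ln(ln(19.5 + 0.8)) = 1.10215
VBI_2 = ln(ln(765 + 0.8)) = 1.89325
VBI_blend = 0.5 * 1.10215 + 0.5 * 1.89325 = 1.4977
visc_blend = exp(exp(1.4977)) - 0.8 = 86.68

86.68 cSt


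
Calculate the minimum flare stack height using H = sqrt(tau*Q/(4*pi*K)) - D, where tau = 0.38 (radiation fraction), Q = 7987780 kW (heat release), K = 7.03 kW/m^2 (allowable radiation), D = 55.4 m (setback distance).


tau*Q/(4*pi*K) = 0.38 * 7987780 / (4 * pi * 7.03) = 34359.3
sqrt(34359.3) = 185.363
H = 185.363 - 55.4 = 130.0

130.0 m


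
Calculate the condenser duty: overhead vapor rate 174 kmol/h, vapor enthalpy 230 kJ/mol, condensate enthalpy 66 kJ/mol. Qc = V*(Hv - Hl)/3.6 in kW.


Qc = 174 * (230 - 66) / 3.6 = 174 * 164 / 3.6 = 7927

7927 kW


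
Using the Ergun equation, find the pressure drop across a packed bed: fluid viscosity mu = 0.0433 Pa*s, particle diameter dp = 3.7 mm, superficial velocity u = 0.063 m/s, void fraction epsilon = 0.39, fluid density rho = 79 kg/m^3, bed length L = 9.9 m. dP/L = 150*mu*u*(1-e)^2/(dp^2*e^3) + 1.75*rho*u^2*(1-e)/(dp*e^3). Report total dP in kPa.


dp = 3.7 mm = 0.0037 m
Viscous term = 150*0.0433*0.063*(1-0.39)^2 / (0.0037^2*0.39^3) = 187492
Inertial term = 1.75*79*0.063^2*(1-0.39) / (0.0037*0.39^3) = 1525.04
dP/L = 187492 + 1525.04 = 189017 Pa/m
dP = 189017 * 9.9 / 1000 = 1871 kPa

1871 kPa


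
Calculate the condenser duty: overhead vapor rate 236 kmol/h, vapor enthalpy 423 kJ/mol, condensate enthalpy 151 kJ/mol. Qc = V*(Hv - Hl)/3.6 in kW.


Qc = 236 * (423 - 151) / 3.6 = 236 * 272 / 3.6 = 17830

17830 kW


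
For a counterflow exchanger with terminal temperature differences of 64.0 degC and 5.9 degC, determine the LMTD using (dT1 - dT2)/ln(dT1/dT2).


LMTD = (dT1 - dT2) / ln(dT1/dT2)
= (64.0 - 5.9) / ln(64.0 / 5.9) = 58.1 / 2.38393 = 24.37

24.37 degC
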